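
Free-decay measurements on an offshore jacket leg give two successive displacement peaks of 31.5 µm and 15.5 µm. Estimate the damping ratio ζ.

0.112

Logarithmic decrement δ = (1/n)·ln(x₀/x_n) = (1/1)·ln(31.5/15.5) = (1/1)·ln(2.032) = 0.7091.
ζ = δ/√(4π² + δ²) = 0.7091/√(39.48 + 0.503) = 0.7091/6.323 = 0.1122.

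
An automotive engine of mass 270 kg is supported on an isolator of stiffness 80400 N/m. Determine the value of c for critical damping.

9320 N·s/m

c_c = 2√(k·m) = 2√(80400 × 270) = 2 × 4659 = 9318 N·s/m.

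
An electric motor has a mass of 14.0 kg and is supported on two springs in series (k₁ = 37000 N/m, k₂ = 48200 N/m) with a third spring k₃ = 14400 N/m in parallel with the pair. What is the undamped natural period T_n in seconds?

0.125 s

Series pair: k_s = k₁k₂/(k₁+k₂) = (37000)(48200)/(37000 + 48200) = 20930 N/m. In parallel with k₃: k_eq = 20930 + 14400 = 35330 N/m.
ω_n = √(k_eq/m) = √(35330/14.0) = √2524 = 50.24 rad/s.
T_n = 2π/ω_n = 6.283/50.24 = 0.1251 s.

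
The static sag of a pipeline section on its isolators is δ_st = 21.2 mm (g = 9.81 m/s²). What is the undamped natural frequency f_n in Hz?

3.42 Hz

ω_n = √(g/δ_st) = √(9.81/0.0212) = √462.7 = 21.51 rad/s.
f_n = ω_n/(2π) = 21.51/6.283 = 3.424 Hz.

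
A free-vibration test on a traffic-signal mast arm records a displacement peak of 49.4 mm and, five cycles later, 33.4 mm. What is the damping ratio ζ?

0.0125

Logarithmic decrement δ = (1/n)·ln(x₀/x_n) = (1/5)·ln(49.4/33.4) = (1/5)·ln(1.479) = 0.07828.
ζ = δ/√(4π² + δ²) = 0.07828/√(39.48 + 0.00613) = 0.07828/6.284 = 0.01246.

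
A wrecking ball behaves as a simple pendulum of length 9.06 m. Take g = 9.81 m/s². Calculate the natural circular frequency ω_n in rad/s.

1.04 rad/s

For a simple pendulum ω_n = √(g/L) = √(9.81/9.06) = √1.083 = 1.041 rad/s.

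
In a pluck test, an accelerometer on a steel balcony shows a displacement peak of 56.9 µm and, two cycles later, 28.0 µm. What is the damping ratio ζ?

0.0563

Logarithmic decrement δ = (1/n)·ln(x₀/x_n) = (1/2)·ln(56.9/28.0) = (1/2)·ln(2.032) = 0.3545.
ζ = δ/√(4π² + δ²) = 0.3545/√(39.48 + 0.126) = 0.3545/6.293 = 0.05634.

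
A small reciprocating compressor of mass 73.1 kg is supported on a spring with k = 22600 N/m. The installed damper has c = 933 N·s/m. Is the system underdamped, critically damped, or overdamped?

underdamped

c_c = 2√(k·m) = 2571 N·s/m; ζ = c/c_c = 933/2571 = 0.363.
Since ζ < 1 the system is underdamped.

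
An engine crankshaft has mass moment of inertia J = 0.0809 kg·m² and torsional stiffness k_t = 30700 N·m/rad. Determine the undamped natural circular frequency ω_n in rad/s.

ω_n = √(k_t/J) = √(30700/0.0809) = √379500 = 616.0 rad/s.

616 rad/s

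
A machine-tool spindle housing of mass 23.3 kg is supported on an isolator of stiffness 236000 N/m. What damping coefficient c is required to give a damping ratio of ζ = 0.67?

c_c = 2√(k·m) = 2√(236000 × 23.3) = 4690 N·s/m.
c = ζ·c_c = 0.67 × 4690 = 3142 N·s/m.

3140 N·s/m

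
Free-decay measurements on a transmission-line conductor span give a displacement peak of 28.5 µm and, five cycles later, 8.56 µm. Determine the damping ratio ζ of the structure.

0.0383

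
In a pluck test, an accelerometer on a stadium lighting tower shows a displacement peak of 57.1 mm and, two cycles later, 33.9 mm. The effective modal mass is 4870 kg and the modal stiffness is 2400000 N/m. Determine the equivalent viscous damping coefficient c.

8960 N·s/m

Logarithmic decrement δ = (1/n)·ln(x₀/x_n) = (1/2)·ln(57.1/33.9) = (1/2)·ln(1.684) = 0.2607.
ζ = δ/√(4π² + δ²) = 0.2607/√(39.48 + 0.0680) = 0.2607/6.289 = 0.04146.
c = ζ · 2√(km) = 0.04146 × 2√(2400000 × 4870) = 0.04146 × 216200 = 8964 N·s/m.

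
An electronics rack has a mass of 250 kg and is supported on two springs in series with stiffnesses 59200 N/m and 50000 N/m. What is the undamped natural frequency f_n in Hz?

Series springs: 1/k_eq = 1/59200 + 1/50000 = 3.689×10^-5, so k_eq = 27110 N/m.
ω_n = √(k_eq/m) = √(27110/250) = √108.4 = 10.41 rad/s.
f_n = ω_n/(2π) = 10.41/6.283 = 1.657 Hz.

1.66 Hz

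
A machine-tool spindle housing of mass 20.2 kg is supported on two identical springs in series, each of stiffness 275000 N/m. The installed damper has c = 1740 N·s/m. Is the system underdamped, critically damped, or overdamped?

Series springs: 1/k_eq = 2/275000, so k_eq = 275000/2 = 137500 N/m.
c_c = 2√(k_eq·m) = 3333 N·s/m; ζ = c/c_c = 1740/3333 = 0.522.
Since ζ < 1 the system is underdamped.

underdamped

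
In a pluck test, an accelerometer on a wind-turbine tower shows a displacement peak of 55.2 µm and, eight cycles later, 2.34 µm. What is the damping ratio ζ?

Logarithmic decrement δ = (1/n)·ln(x₀/x_n) = (1/8)·ln(55.2/2.34) = (1/8)·ln(23.59) = 0.3951.
ζ = δ/√(4π² + δ²) = 0.3951/√(39.48 + 0.156) = 0.3951/6.296 = 0.06276.

0.0628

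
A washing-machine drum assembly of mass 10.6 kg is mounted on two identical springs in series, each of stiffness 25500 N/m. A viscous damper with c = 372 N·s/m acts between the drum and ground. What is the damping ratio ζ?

0.506

Series springs: 1/k_eq = 2/25500, so k_eq = 25500/2 = 12750 N/m.
ω_n = √(k_eq/m) = √(12750/10.6) = 34.68 rad/s.
Critical damping c_c = 2√(k_eq·m) = 2√(12750 × 10.6) = 735.3 N·s/m, so ζ = c/c_c = 372/735.3 = 0.5059.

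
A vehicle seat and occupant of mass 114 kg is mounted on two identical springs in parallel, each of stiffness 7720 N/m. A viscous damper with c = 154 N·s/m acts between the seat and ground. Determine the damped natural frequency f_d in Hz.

1.85 Hz

Parallel springs add: k_eq = 2 × 7720 = 15440 N/m.
ω_n = √(k_eq/m) = √(15440/114) = 11.64 rad/s.
Critical damping c_c = 2√(k_eq·m) = 2√(15440 × 114) = 2653 N·s/m, so ζ = c/c_c = 154/2653 = 0.05804.
ω_d = ω_n√(1 − ζ²) = 11.64 × √(1 − 0.00337) = 11.62 rad/s.
f_d = ω_d/(2π) = 1.849 Hz.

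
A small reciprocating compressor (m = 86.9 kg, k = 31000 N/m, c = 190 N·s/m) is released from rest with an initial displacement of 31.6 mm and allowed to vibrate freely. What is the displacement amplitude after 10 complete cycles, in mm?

ζ = c/(2√(km)) = 190/(2√(31000 × 86.9)) = 190/3283 = 0.05788.
Logarithmic decrement δ = 2πζ/√(1 − ζ²) = 2π × 0.05788/√(1 − 0.00335) = 0.3643.
After n cycles, x_n/x₀ = e^(−nδ), so x_10 = 31.6 × e^(−10 × 0.3643) = 31.6 × 0.02618 = 0.8272 mm.

0.827 mm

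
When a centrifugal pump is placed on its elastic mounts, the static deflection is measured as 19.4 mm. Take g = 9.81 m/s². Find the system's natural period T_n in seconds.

ω_n = √(g/δ_st) = √(9.81/0.0194) = √505.7 = 22.49 rad/s.
T_n = 2π/ω_n = 6.283/22.49 = 0.2794 s.

0.279 s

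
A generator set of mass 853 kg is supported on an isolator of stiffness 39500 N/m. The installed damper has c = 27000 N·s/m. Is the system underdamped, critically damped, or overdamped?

c_c = 2√(k·m) = 11610 N·s/m; ζ = c/c_c = 27000/11610 = 2.33.
Since ζ > 1 the system is overdamped.

overdamped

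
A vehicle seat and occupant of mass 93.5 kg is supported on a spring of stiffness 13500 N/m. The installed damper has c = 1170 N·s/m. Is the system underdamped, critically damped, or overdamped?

c_c = 2√(k·m) = 2247 N·s/m; ζ = c/c_c = 1170/2247 = 0.521.
Since ζ < 1 the system is underdamped.

underdamped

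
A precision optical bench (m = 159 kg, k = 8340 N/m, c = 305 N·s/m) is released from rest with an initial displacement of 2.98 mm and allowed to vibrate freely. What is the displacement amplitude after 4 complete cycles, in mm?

ζ = c/(2√(km)) = 305/(2√(8340 × 159)) = 305/2303 = 0.1324.
Logarithmic decrement δ = 2πζ/√(1 − ζ²) = 2π × 0.1324/√(1 − 0.0175) = 0.8395.
After n cycles, x_n/x₀ = e^(−nδ), so x_4 = 2.98 × e^(−4 × 0.8395) = 2.98 × 0.03481 = 0.1037 mm.

0.104 mm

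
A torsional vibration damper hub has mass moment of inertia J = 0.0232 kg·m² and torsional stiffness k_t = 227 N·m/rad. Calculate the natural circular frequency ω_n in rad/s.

ω_n = √(k_t/J) = √(227/0.0232) = √9784 = 98.92 rad/s.

98.9 rad/s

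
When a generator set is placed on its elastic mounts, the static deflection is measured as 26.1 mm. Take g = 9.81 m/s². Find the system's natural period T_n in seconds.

0.324 s

ω_n = √(g/δ_st) = √(9.81/0.0261) = √375.9 = 19.39 rad/s.
T_n = 2π/ω_n = 6.283/19.39 = 0.3241 s.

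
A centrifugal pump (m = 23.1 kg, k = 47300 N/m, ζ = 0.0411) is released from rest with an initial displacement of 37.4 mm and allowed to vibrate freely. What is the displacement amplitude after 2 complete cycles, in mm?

22.3 mm

Logarithmic decrement δ = 2πζ/√(1 − ζ²) = 2π × 0.04110/√(1 − 0.00169) = 0.2585.
After n cycles, x_n/x₀ = e^(−nδ), so x_2 = 37.4 × e^(−2 × 0.2585) = 37.4 × 0.5964 = 22.30 mm.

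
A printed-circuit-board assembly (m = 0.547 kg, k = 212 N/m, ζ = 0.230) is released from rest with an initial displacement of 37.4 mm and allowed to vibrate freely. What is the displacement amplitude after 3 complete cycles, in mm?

0.435 mm

Logarithmic decrement δ = 2πζ/√(1 − ζ²) = 2π × 0.2300/√(1 − 0.0529) = 1.485.
After n cycles, x_n/x₀ = e^(−nδ), so x_3 = 37.4 × e^(−3 × 1.485) = 37.4 × 0.01162 = 0.4347 mm.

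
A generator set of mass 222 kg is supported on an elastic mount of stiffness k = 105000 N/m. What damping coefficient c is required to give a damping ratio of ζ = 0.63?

6080 N·s/m

c_c = 2√(k·m) = 2√(105000 × 222) = 9656 N·s/m.
c = ζ·c_c = 0.63 × 9656 = 6083 N·s/m.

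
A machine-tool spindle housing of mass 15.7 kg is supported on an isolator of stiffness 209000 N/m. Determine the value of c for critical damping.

3620 N·s/m

c_c = 2√(k·m) = 2√(209000 × 15.7) = 2 × 1811 = 3623 N·s/m.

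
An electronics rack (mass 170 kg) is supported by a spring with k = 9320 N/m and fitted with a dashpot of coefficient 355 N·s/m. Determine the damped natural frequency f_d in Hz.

ω_n = √(k/m) = √(9320/170) = 7.404 rad/s.
Critical damping c_c = 2√(k·m) = 2√(9320 × 170) = 2517 N·s/m, so ζ = c/c_c = 355/2517 = 0.1410.
ω_d = ω_n√(1 − ζ²) = 7.404 × √(1 − 0.0199) = 7.330 rad/s.
f_d = ω_d/(2π) = 1.167 Hz.

1.17 Hz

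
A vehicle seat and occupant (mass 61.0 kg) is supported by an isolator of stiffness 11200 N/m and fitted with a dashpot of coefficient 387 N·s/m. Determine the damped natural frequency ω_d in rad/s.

13.2 rad/s

ω_n = √(k/m) = √(11200/61.0) = 13.55 rad/s.
Critical damping c_c = 2√(k·m) = 2√(11200 × 61.0) = 1653 N·s/m, so ζ = c/c_c = 387/1653 = 0.2341.
ω_d = ω_n√(1 − ζ²) = 13.55 × √(1 − 0.0548) = 13.17 rad/s.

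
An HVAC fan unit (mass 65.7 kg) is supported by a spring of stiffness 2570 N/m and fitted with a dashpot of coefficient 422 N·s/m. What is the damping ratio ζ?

ω_n = √(k/m) = √(2570/65.7) = 6.254 rad/s.
Critical damping c_c = 2√(k·m) = 2√(2570 × 65.7) = 821.8 N·s/m, so ζ = c/c_c = 422/821.8 = 0.5135.

0.513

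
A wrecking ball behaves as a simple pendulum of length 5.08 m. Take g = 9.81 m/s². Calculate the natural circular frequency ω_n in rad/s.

For a simple pendulum ω_n = √(g/L) = √(9.81/5.08) = √1.931 = 1.390 rad/s.

1.39 rad/s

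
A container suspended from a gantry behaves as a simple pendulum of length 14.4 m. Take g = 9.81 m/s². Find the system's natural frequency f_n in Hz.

For a simple pendulum ω_n = √(g/L) = √(9.81/14.4) = √0.6813 = 0.8254 rad/s.
f_n = ω_n/(2π) = 0.8254/6.283 = 0.1314 Hz.

0.131 Hz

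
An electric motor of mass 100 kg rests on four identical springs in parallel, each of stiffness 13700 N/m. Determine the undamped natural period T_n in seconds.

0.268 s

Parallel springs add: k_eq = 4 × 13700 = 54800 N/m.
ω_n = √(k_eq/m) = √(54800/100) = √548.0 = 23.41 rad/s.
T_n = 2π/ω_n = 6.283/23.41 = 0.2684 s.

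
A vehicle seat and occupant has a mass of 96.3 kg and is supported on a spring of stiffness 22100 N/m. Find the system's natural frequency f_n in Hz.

2.41 Hz

ω_n = √(k/m) = √(22100/96.3) = √229.5 = 15.15 rad/s.
f_n = ω_n/(2π) = 15.15/6.283 = 2.411 Hz.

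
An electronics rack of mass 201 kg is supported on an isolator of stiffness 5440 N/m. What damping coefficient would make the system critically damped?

c_c = 2√(k·m) = 2√(5440 × 201) = 2 × 1046 = 2091 N·s/m.

2090 N·s/m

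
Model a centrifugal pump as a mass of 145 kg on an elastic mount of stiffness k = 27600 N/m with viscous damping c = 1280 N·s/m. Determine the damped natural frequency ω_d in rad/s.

ω_n = √(k/m) = √(27600/145) = 13.80 rad/s.
Critical damping c_c = 2√(k·m) = 2√(27600 × 145) = 4001 N·s/m, so ζ = c/c_c = 1280/4001 = 0.3199.
ω_d = ω_n√(1 − ζ²) = 13.80 × √(1 − 0.102) = 13.07 rad/s.

13.1 rad/s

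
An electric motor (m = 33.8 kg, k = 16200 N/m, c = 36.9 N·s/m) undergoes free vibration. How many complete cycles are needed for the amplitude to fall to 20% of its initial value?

ζ = c/(2√(km)) = 36.9/(2√(16200 × 33.8)) = 36.9/1480 = 0.02493.
Logarithmic decrement δ = 2πζ/√(1 − ζ²) = 2π × 0.02493/√(1 − 0.000622) = 0.1567.
x_n/x₀ = e^(−nδ) ≤ 0.2; take ln: n ≥ ln(1/0.2)/δ = 1.609/0.1567 = 10.27.
So 11 complete cycles are required.

11 cycles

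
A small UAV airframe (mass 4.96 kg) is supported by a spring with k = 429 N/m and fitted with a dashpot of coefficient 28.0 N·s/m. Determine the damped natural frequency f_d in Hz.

1.41 Hz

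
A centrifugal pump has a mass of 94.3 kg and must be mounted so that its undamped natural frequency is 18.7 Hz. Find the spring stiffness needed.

ω_n = 2πf_n = 2π × 18.7 = 117.5 rad/s.
k = m·ω_n² = 94.3 × 117.5² = 94.3 × 13810 = 1302000 N/m.

1300000 N/m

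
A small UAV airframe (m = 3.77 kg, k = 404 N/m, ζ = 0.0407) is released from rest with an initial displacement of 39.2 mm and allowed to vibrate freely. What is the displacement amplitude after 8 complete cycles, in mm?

Logarithmic decrement δ = 2πζ/√(1 − ζ²) = 2π × 0.04070/√(1 − 0.00166) = 0.2559.
After n cycles, x_n/x₀ = e^(−nδ), so x_8 = 39.2 × e^(−8 × 0.2559) = 39.2 × 0.1291 = 5.059 mm.

5.06 mm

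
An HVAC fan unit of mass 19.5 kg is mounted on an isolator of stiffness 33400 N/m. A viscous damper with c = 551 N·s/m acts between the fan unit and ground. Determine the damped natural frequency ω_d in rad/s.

38.9 rad/s

ω_n = √(k/m) = √(33400/19.5) = 41.39 rad/s.
Critical damping c_c = 2√(k·m) = 2√(33400 × 19.5) = 1614 N·s/m, so ζ = c/c_c = 551/1614 = 0.3414.
ω_d = ω_n√(1 − ζ²) = 41.39 × √(1 − 0.117) = 38.90 rad/s.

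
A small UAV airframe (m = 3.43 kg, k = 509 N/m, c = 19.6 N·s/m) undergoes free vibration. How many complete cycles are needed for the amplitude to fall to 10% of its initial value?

2 cycles

ζ = c/(2√(km)) = 19.6/(2√(509 × 3.43)) = 19.6/83.57 = 0.2345.
Logarithmic decrement δ = 2πζ/√(1 − ζ²) = 2π × 0.2345/√(1 − 0.0550) = 1.516.
x_n/x₀ = e^(−nδ) ≤ 0.1; take ln: n ≥ ln(1/0.1)/δ = 2.303/1.516 = 1.519.
So 2 complete cycles are required.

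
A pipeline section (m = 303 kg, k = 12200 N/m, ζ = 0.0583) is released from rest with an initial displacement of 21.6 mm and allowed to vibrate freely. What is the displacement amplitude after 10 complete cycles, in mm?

0.551 mm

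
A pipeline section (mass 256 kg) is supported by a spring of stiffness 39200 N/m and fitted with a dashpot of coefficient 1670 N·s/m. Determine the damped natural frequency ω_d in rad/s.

ω_n = √(k/m) = √(39200/256) = 12.37 rad/s.
Critical damping c_c = 2√(k·m) = 2√(39200 × 256) = 6336 N·s/m, so ζ = c/c_c = 1670/6336 = 0.2636.
ω_d = ω_n√(1 − ζ²) = 12.37 × √(1 − 0.0695) = 11.94 rad/s.

11.9 rad/s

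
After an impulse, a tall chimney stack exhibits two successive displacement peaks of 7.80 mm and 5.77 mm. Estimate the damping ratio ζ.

0.0479

Logarithmic decrement δ = (1/n)·ln(x₀/x_n) = (1/1)·ln(7.80/5.77) = (1/1)·ln(1.352) = 0.3015.
ζ = δ/√(4π² + δ²) = 0.3015/√(39.48 + 0.0909) = 0.3015/6.290 = 0.04792.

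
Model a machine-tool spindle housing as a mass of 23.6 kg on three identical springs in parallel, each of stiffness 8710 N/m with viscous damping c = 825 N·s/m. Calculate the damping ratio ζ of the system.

Parallel springs add: k_eq = 3 × 8710 = 26130 N/m.
ω_n = √(k_eq/m) = √(26130/23.6) = 33.27 rad/s.
Critical damping c_c = 2√(k_eq·m) = 2√(26130 × 23.6) = 1571 N·s/m, so ζ = c/c_c = 825/1571 = 0.5253.

0.525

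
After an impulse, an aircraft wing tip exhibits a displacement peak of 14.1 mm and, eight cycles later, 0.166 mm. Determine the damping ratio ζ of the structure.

0.0880

Logarithmic decrement δ = (1/n)·ln(x₀/x_n) = (1/8)·ln(14.1/0.166) = (1/8)·ln(84.94) = 0.5552.
ζ = δ/√(4π² + δ²) = 0.5552/√(39.48 + 0.308) = 0.5552/6.308 = 0.08803.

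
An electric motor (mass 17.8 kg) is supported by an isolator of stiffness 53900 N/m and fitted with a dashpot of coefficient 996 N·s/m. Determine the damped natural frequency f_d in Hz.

ω_n = √(k/m) = √(53900/17.8) = 55.03 rad/s.
Critical damping c_c = 2√(k·m) = 2√(53900 × 17.8) = 1959 N·s/m, so ζ = c/c_c = 996/1959 = 0.5084.
ω_d = ω_n√(1 − ζ²) = 55.03 × √(1 − 0.258) = 47.39 rad/s.
f_d = ω_d/(2π) = 7.542 Hz.

7.54 Hz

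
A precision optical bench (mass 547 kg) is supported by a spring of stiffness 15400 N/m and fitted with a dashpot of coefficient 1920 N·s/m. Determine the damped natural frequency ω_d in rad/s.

ω_n = √(k/m) = √(15400/547) = 5.306 rad/s.
Critical damping c_c = 2√(k·m) = 2√(15400 × 547) = 5805 N·s/m, so ζ = c/c_c = 1920/5805 = 0.3308.
ω_d = ω_n√(1 − ζ²) = 5.306 × √(1 − 0.109) = 5.007 rad/s.

5.01 rad/s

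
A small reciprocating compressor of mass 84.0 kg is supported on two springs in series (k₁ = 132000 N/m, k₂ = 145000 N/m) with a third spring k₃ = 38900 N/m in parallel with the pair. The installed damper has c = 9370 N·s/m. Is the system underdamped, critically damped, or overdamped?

Series pair: k_s = k₁k₂/(k₁+k₂) = (132000)(145000)/(132000 + 145000) = 69100 N/m. In parallel with k₃: k_eq = 69100 + 38900 = 108000 N/m.
c_c = 2√(k_eq·m) = 6024 N·s/m; ζ = c/c_c = 9370/6024 = 1.56.
Since ζ > 1 the system is overdamped.

overdamped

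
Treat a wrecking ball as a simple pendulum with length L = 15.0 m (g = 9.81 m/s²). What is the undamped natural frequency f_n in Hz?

0.129 Hz

For a simple pendulum ω_n = √(g/L) = √(9.81/15.0) = √0.6540 = 0.8087 rad/s.
f_n = ω_n/(2π) = 0.8087/6.283 = 0.1287 Hz.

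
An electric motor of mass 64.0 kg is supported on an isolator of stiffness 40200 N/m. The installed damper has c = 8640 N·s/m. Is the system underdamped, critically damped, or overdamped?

overdamped

c_c = 2√(k·m) = 3208 N·s/m; ζ = c/c_c = 8640/3208 = 2.69.
Since ζ > 1 the system is overdamped.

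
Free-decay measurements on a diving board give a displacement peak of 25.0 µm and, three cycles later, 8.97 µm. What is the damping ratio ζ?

0.0543

Logarithmic decrement δ = (1/n)·ln(x₀/x_n) = (1/3)·ln(25.0/8.97) = (1/3)·ln(2.787) = 0.3417.
ζ = δ/√(4π² + δ²) = 0.3417/√(39.48 + 0.117) = 0.3417/6.292 = 0.05430.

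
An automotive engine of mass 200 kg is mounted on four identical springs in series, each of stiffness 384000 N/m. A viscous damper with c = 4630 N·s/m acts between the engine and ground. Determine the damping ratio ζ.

Series springs: 1/k_eq = 4/384000, so k_eq = 384000/4 = 96000 N/m.
ω_n = √(k_eq/m) = √(96000/200) = 21.91 rad/s.
Critical damping c_c = 2√(k_eq·m) = 2√(96000 × 200) = 8764 N·s/m, so ζ = c/c_c = 4630/8764 = 0.5283.

0.528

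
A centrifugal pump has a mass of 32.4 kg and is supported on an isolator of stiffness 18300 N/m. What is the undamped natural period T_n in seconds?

ω_n = √(k/m) = √(18300/32.4) = √564.8 = 23.77 rad/s.
T_n = 2π/ω_n = 6.283/23.77 = 0.2644 s.

0.264 s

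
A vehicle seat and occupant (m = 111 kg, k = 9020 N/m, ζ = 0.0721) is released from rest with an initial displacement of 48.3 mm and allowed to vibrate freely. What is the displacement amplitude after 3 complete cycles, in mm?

12.4 mm

Logarithmic decrement δ = 2πζ/√(1 − ζ²) = 2π × 0.07210/√(1 − 0.00520) = 0.4542.
After n cycles, x_n/x₀ = e^(−nδ), so x_3 = 48.3 × e^(−3 × 0.4542) = 48.3 × 0.2560 = 12.36 mm.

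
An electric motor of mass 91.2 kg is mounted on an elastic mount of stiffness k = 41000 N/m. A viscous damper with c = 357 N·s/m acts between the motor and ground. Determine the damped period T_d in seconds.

0.298 s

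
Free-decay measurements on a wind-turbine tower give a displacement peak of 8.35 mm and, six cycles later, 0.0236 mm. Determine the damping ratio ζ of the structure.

Logarithmic decrement δ = (1/n)·ln(x₀/x_n) = (1/6)·ln(8.35/0.0236) = (1/6)·ln(353.8) = 0.9781.
ζ = δ/√(4π² + δ²) = 0.9781/√(39.48 + 0.957) = 0.9781/6.359 = 0.1538.

0.154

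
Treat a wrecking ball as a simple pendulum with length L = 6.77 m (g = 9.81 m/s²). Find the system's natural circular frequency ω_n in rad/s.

1.20 rad/s

For a simple pendulum ω_n = √(g/L) = √(9.81/6.77) = √1.449 = 1.204 rad/s.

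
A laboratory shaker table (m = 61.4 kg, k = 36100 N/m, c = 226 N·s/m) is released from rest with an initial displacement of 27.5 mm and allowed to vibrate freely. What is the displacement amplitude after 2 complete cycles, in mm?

10.6 mm

ζ = c/(2√(km)) = 226/(2√(36100 × 61.4)) = 226/2978 = 0.07590.
Logarithmic decrement δ = 2πζ/√(1 − ζ²) = 2π × 0.07590/√(1 − 0.00576) = 0.4783.
After n cycles, x_n/x₀ = e^(−nδ), so x_2 = 27.5 × e^(−2 × 0.4783) = 27.5 × 0.3842 = 10.57 mm.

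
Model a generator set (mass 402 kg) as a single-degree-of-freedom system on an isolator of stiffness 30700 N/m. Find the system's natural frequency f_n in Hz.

1.39 Hz

ω_n = √(k/m) = √(30700/402) = √76.37 = 8.739 rad/s.
f_n = ω_n/(2π) = 8.739/6.283 = 1.391 Hz.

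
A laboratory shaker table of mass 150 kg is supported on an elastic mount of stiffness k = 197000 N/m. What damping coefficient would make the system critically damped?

10900 N·s/m

c_c = 2√(k·m) = 2√(197000 × 150) = 2 × 5436 = 10870 N·s/m.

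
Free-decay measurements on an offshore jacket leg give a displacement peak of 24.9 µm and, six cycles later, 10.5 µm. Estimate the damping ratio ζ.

Logarithmic decrement δ = (1/n)·ln(x₀/x_n) = (1/6)·ln(24.9/10.5) = (1/6)·ln(2.371) = 0.1439.
ζ = δ/√(4π² + δ²) = 0.1439/√(39.48 + 0.0207) = 0.1439/6.285 = 0.02290.

0.0229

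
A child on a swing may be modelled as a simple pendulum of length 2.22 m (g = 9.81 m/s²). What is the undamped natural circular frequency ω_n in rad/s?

2.10 rad/s

For a simple pendulum ω_n = √(g/L) = √(9.81/2.22) = √4.419 = 2.102 rad/s.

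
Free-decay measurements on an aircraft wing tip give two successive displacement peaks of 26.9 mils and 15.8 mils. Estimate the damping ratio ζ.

0.0844

Logarithmic decrement δ = (1/n)·ln(x₀/x_n) = (1/1)·ln(26.9/15.8) = (1/1)·ln(1.703) = 0.5321.
ζ = δ/√(4π² + δ²) = 0.5321/√(39.48 + 0.283) = 0.5321/6.306 = 0.08439.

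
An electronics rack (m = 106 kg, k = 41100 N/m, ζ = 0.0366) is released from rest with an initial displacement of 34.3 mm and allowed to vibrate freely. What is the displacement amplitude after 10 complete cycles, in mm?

3.43 mm

Logarithmic decrement δ = 2πζ/√(1 − ζ²) = 2π × 0.03660/√(1 − 0.00134) = 0.2301.
After n cycles, x_n/x₀ = e^(−nδ), so x_10 = 34.3 × e^(−10 × 0.2301) = 34.3 × 0.1001 = 3.435 mm.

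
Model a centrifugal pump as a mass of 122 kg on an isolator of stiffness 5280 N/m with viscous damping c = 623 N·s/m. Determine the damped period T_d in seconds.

1.04 s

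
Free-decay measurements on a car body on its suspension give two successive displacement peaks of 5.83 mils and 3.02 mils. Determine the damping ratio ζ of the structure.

0.104

Logarithmic decrement δ = (1/n)·ln(x₀/x_n) = (1/1)·ln(5.83/3.02) = (1/1)·ln(1.930) = 0.6578.
ζ = δ/√(4π² + δ²) = 0.6578/√(39.48 + 0.433) = 0.6578/6.318 = 0.1041.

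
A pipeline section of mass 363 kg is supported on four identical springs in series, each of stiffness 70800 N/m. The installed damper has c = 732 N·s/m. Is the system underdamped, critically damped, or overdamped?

Series springs: 1/k_eq = 4/70800, so k_eq = 70800/4 = 17700 N/m.
c_c = 2√(k_eq·m) = 5070 N·s/m; ζ = c/c_c = 732/5070 = 0.144.
Since ζ < 1 the system is underdamped.

underdamped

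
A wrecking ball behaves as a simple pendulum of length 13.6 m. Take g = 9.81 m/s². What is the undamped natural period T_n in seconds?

7.40 s

For a simple pendulum ω_n = √(g/L) = √(9.81/13.6) = √0.7213 = 0.8493 rad/s.
T_n = 2π/ω_n = 6.283/0.8493 = 7.398 s.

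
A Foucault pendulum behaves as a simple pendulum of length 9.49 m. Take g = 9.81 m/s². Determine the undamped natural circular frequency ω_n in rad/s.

1.02 rad/s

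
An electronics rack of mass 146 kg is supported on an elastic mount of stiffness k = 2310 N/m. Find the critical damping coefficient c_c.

c_c = 2√(k·m) = 2√(2310 × 146) = 2 × 580.7 = 1161 N·s/m.

1160 N·s/m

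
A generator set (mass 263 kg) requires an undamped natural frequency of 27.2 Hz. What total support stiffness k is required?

7680000 N/m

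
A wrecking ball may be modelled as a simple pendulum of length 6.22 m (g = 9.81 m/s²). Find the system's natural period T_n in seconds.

For a simple pendulum ω_n = √(g/L) = √(9.81/6.22) = √1.577 = 1.256 rad/s.
T_n = 2π/ω_n = 6.283/1.256 = 5.003 s.

5.00 s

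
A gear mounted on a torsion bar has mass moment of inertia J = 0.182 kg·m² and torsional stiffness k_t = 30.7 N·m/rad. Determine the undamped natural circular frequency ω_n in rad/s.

13.0 rad/s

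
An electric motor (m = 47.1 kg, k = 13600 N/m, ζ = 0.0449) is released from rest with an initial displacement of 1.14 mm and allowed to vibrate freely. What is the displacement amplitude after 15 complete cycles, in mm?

Logarithmic decrement δ = 2πζ/√(1 − ζ²) = 2π × 0.04490/√(1 − 0.00202) = 0.2824.
After n cycles, x_n/x₀ = e^(−nδ), so x_15 = 1.14 × e^(−15 × 0.2824) = 1.14 × 0.01447 = 0.01649 mm.

0.0165 mm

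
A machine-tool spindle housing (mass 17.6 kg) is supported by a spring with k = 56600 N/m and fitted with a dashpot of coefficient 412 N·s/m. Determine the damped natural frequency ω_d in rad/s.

55.5 rad/s

ω_n = √(k/m) = √(56600/17.6) = 56.71 rad/s.
Critical damping c_c = 2√(k·m) = 2√(56600 × 17.6) = 1996 N·s/m, so ζ = c/c_c = 412/1996 = 0.2064.
ω_d = ω_n√(1 − ζ²) = 56.71 × √(1 − 0.0426) = 55.49 rad/s.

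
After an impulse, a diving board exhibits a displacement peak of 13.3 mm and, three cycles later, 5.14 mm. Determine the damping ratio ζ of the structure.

0.0504

Logarithmic decrement δ = (1/n)·ln(x₀/x_n) = (1/3)·ln(13.3/5.14) = (1/3)·ln(2.588) = 0.3169.
ζ = δ/√(4π² + δ²) = 0.3169/√(39.48 + 0.100) = 0.3169/6.291 = 0.05037.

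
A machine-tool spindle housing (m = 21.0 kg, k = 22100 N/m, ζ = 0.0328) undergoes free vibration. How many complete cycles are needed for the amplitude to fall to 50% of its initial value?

Logarithmic decrement δ = 2πζ/√(1 − ζ²) = 2π × 0.03280/√(1 − 0.00108) = 0.2062.
x_n/x₀ = e^(−nδ) ≤ 0.5; take ln: n ≥ ln(1/0.5)/δ = 0.6931/0.2062 = 3.362.
So 4 complete cycles are required.

4 cycles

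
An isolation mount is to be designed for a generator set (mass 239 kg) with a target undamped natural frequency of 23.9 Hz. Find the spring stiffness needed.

5390000 N/m

ω_n = 2πf_n = 2π × 23.9 = 150.2 rad/s.
k = m·ω_n² = 239 × 150.2² = 239 × 22550 = 5390000 N/m.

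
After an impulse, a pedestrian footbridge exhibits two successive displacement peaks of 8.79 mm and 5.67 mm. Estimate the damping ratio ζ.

Logarithmic decrement δ = (1/n)·ln(x₀/x_n) = (1/1)·ln(8.79/5.67) = (1/1)·ln(1.550) = 0.4384.
ζ = δ/√(4π² + δ²) = 0.4384/√(39.48 + 0.192) = 0.4384/6.298 = 0.06961.

0.0696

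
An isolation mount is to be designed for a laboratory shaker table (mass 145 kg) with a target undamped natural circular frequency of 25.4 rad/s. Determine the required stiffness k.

k = m·ω_n² = 145 × 25.40² = 145 × 645.2 = 93550 N/m.

93500 N/m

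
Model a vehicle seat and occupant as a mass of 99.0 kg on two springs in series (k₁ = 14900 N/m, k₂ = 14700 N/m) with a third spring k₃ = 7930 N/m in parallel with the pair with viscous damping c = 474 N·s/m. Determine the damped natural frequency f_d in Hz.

1.94 Hz

Series pair: k_s = k₁k₂/(k₁+k₂) = (14900)(14700)/(14900 + 14700) = 7400 N/m. In parallel with k₃: k_eq = 7400 + 7930 = 15330 N/m.
ω_n = √(k_eq/m) = √(15330/99.0) = 12.44 rad/s.
Critical damping c_c = 2√(k_eq·m) = 2√(15330 × 99.0) = 2464 N·s/m, so ζ = c/c_c = 474/2464 = 0.1924.
ω_d = ω_n√(1 − ζ²) = 12.44 × √(1 − 0.0370) = 12.21 rad/s.
f_d = ω_d/(2π) = 1.943 Hz.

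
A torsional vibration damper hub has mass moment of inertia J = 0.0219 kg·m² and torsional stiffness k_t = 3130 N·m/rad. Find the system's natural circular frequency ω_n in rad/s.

ω_n = √(k_t/J) = √(3130/0.0219) = √142900 = 378.1 rad/s.

378 rad/s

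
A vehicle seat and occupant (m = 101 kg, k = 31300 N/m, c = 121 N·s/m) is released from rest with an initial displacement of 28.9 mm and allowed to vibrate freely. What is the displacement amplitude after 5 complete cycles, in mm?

9.92 mm

ζ = c/(2√(km)) = 121/(2√(31300 × 101)) = 121/3556 = 0.03403.
Logarithmic decrement δ = 2πζ/√(1 − ζ²) = 2π × 0.03403/√(1 − 0.00116) = 0.2139.
After n cycles, x_n/x₀ = e^(−nδ), so x_5 = 28.9 × e^(−5 × 0.2139) = 28.9 × 0.3431 = 9.917 mm.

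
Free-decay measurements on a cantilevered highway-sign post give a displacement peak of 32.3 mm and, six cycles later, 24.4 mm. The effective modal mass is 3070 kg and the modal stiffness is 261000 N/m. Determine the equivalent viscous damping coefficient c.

Logarithmic decrement δ = (1/n)·ln(x₀/x_n) = (1/6)·ln(32.3/24.4) = (1/6)·ln(1.324) = 0.04675.
ζ = δ/√(4π² + δ²) = 0.04675/√(39.48 + 0.00219) = 0.04675/6.283 = 0.007440.
c = ζ · 2√(km) = 0.007440 × 2√(261000 × 3070) = 0.007440 × 56610 = 421.2 N·s/m.

421 N·s/m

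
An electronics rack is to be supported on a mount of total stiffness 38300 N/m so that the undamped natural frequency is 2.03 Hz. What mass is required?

ω_n = 2πf_n = 2π × 2.03 = 12.75 rad/s.
m = k/ω_n² = 38300/12.75² = 38300/162.7 = 235.4 kg.

235 kg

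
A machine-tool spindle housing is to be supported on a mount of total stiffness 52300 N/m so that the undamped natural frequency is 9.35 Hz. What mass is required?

ω_n = 2πf_n = 2π × 9.35 = 58.75 rad/s.
m = k/ω_n² = 52300/58.75² = 52300/3451 = 15.15 kg.

15.2 kg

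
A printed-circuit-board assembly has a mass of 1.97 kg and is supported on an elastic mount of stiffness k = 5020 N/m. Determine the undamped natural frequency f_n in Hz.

ω_n = √(k/m) = √(5020/1.97) = √2548 = 50.48 rad/s.
f_n = ω_n/(2π) = 50.48/6.283 = 8.034 Hz.

8.03 Hz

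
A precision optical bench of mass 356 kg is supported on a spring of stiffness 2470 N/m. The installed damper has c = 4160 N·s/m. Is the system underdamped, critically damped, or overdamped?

overdamped

c_c = 2√(k·m) = 1875 N·s/m; ζ = c/c_c = 4160/1875 = 2.22.
Since ζ > 1 the system is overdamped.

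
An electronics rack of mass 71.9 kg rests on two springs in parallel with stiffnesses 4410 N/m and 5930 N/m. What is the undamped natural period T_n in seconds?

Parallel springs add: k_eq = 4410 + 5930 = 10340 N/m.
ω_n = √(k_eq/m) = √(10340/71.9) = √143.8 = 11.99 rad/s.
T_n = 2π/ω_n = 6.283/11.99 = 0.5239 s.

0.524 s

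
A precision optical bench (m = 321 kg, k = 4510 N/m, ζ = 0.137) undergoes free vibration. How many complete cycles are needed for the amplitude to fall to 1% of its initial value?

6 cycles

Logarithmic decrement δ = 2πζ/√(1 − ζ²) = 2π × 0.1370/√(1 − 0.0188) = 0.8690.
x_n/x₀ = e^(−nδ) ≤ 0.01; take ln: n ≥ ln(1/0.01)/δ = 4.605/0.8690 = 5.299.
So 6 complete cycles are required.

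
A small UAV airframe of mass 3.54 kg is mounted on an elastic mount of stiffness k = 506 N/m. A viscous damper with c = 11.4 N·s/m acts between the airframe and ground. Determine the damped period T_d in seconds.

ω_n = √(k/m) = √(506.0/3.54) = 11.96 rad/s.
Critical damping c_c = 2√(k·m) = 2√(506.0 × 3.54) = 84.65 N·s/m, so ζ = c/c_c = 11.4/84.65 = 0.1347.
ω_d = ω_n√(1 − ζ²) = 11.96 × √(1 − 0.0181) = 11.85 rad/s.
T_d = 2π/ω_d = 0.5304 s.

0.530 s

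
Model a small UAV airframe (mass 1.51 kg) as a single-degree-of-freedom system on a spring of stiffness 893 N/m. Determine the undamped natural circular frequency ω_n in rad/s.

24.3 rad/s

ω_n = √(k/m) = √(893.0/1.51) = √591.4 = 24.32 rad/s.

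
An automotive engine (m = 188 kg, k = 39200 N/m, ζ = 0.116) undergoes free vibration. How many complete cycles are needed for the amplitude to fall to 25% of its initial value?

Logarithmic decrement δ = 2πζ/√(1 − ζ²) = 2π × 0.1160/√(1 − 0.0135) = 0.7338.
x_n/x₀ = e^(−nδ) ≤ 0.25; take ln: n ≥ ln(1/0.25)/δ = 1.386/0.7338 = 1.889.
So 2 complete cycles are required.

2 cycles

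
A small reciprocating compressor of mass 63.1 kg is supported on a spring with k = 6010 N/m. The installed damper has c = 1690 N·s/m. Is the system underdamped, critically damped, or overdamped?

c_c = 2√(k·m) = 1232 N·s/m; ζ = c/c_c = 1690/1232 = 1.37.
Since ζ > 1 the system is overdamped.

overdamped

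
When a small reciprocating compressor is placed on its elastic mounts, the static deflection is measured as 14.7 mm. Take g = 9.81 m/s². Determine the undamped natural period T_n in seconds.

ω_n = √(g/δ_st) = √(9.81/0.0147) = √667.3 = 25.83 rad/s.
T_n = 2π/ω_n = 6.283/25.83 = 0.2432 s.

0.243 s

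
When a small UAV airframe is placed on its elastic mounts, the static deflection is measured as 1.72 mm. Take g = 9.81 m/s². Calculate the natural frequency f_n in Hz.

12.0 Hz

ω_n = √(g/δ_st) = √(9.81/0.00172) = √5703 = 75.52 rad/s.
f_n = ω_n/(2π) = 75.52/6.283 = 12.02 Hz.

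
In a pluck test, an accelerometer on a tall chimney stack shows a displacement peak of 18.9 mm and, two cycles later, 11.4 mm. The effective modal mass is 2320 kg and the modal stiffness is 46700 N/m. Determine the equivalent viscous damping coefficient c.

837 N·s/m

Logarithmic decrement δ = (1/n)·ln(x₀/x_n) = (1/2)·ln(18.9/11.4) = (1/2)·ln(1.658) = 0.2528.
ζ = δ/√(4π² + δ²) = 0.2528/√(39.48 + 0.0639) = 0.2528/6.288 = 0.04020.
c = ζ · 2√(km) = 0.04020 × 2√(46700 × 2320) = 0.04020 × 20820 = 836.8 N·s/m.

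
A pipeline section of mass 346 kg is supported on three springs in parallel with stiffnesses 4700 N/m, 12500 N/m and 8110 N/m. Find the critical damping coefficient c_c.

5920 N·s/m

Parallel springs add: k_eq = 4700 + 12500 + 8110 = 25310 N/m.
c_c = 2√(k_eq·m) = 2√(25310 × 346) = 2 × 2959 = 5919 N·s/m.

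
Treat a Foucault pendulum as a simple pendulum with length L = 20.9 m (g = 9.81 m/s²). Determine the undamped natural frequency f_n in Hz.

0.109 Hz

For a simple pendulum ω_n = √(g/L) = √(9.81/20.9) = √0.4694 = 0.6851 rad/s.
f_n = ω_n/(2π) = 0.6851/6.283 = 0.1090 Hz.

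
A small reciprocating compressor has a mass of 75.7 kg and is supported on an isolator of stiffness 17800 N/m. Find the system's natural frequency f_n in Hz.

2.44 Hz

ω_n = √(k/m) = √(17800/75.7) = √235.1 = 15.33 rad/s.
f_n = ω_n/(2π) = 15.33/6.283 = 2.441 Hz.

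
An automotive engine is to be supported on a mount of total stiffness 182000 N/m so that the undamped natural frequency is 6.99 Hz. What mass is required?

ω_n = 2πf_n = 2π × 6.99 = 43.92 rad/s.
m = k/ω_n² = 182000/43.92² = 182000/1929 = 94.35 kg.

94.4 kg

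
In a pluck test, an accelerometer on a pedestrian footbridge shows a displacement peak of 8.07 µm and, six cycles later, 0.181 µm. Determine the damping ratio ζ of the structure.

0.100

Logarithmic decrement δ = (1/n)·ln(x₀/x_n) = (1/6)·ln(8.07/0.181) = (1/6)·ln(44.59) = 0.6329.
ζ = δ/√(4π² + δ²) = 0.6329/√(39.48 + 0.401) = 0.6329/6.315 = 0.1002.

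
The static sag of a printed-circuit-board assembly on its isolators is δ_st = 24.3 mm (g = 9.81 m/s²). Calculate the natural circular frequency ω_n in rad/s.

20.1 rad/s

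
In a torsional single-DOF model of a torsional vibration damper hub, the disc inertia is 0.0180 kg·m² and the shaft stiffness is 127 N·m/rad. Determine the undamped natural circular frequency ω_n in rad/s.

84.0 rad/s

ω_n = √(k_t/J) = √(127/0.0180) = √7056 = 84.00 rad/s.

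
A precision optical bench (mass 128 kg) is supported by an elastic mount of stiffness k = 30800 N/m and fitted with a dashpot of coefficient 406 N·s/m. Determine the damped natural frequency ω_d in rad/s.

15.4 rad/s

ω_n = √(k/m) = √(30800/128) = 15.51 rad/s.
Critical damping c_c = 2√(k·m) = 2√(30800 × 128) = 3971 N·s/m, so ζ = c/c_c = 406/3971 = 0.1022.
ω_d = ω_n√(1 − ζ²) = 15.51 × √(1 − 0.0105) = 15.43 rad/s.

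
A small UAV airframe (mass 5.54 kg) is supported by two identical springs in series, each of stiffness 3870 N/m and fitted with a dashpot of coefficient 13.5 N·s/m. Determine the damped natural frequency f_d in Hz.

2.97 Hz

Series springs: 1/k_eq = 2/3870, so k_eq = 3870/2 = 1935 N/m.
ω_n = √(k_eq/m) = √(1935/5.54) = 18.69 rad/s.
Critical damping c_c = 2√(k_eq·m) = 2√(1935 × 5.54) = 207.1 N·s/m, so ζ = c/c_c = 13.5/207.1 = 0.06519.
ω_d = ω_n√(1 − ζ²) = 18.69 × √(1 − 0.00425) = 18.65 rad/s.
f_d = ω_d/(2π) = 2.968 Hz.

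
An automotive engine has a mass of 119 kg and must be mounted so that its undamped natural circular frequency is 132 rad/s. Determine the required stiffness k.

2070000 N/m

k = m·ω_n² = 119 × 132.0² = 119 × 17420 = 2073000 N/m.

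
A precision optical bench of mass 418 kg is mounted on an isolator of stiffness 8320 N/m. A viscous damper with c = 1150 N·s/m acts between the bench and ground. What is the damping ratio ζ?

0.308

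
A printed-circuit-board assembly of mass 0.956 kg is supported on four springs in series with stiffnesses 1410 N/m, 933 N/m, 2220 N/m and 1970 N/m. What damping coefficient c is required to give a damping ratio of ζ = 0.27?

10.1 N·s/m

Series springs: 1/k_eq = 1/1410 + 1/933 + 1/2220 + 1/1970 = 0.002739, so k_eq = 365.1 N/m.
c_c = 2√(k_eq·m) = 2√(365.1 × 0.956) = 37.36 N·s/m.
c = ζ·c_c = 0.27 × 37.36 = 10.09 N·s/m.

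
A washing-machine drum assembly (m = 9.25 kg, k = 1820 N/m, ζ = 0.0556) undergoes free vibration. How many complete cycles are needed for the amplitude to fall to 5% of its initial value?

9 cycles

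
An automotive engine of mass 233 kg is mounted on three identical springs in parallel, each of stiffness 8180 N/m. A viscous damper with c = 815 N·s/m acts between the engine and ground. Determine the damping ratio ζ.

Parallel springs add: k_eq = 3 × 8180 = 24540 N/m.
ω_n = √(k_eq/m) = √(24540/233) = 10.26 rad/s.
Critical damping c_c = 2√(k_eq·m) = 2√(24540 × 233) = 4782 N·s/m, so ζ = c/c_c = 815/4782 = 0.1704.

0.170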